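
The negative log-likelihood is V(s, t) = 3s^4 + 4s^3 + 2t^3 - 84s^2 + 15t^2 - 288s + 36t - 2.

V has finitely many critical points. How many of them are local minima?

2

V separates as a function of s plus a function of t, so ∇V=0 decouples.
∂V/∂s = 12(s - 4)(s + 2)(s + 3) = 0 at s ∈ {-3, -2, 4}; ∂V/∂t = 6(t + 2)(t + 3) = 0 at t ∈ {-3, -2}.
The Hessian is diagonal: diag(V_ss, V_tt). Second derivatives: V_ss(-3)=84, V_ss(-2)=-72, V_ss(4)=504; V_tt(-3)=-6, V_tt(-2)=6.
Local minima occur where both diagonal entries positive: (-3, -2), (4, -2). Count: 2.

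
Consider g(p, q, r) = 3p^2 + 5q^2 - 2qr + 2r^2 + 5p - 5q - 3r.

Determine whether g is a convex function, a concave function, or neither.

convex

g is quadratic, so its Hessian is the constant matrix H = [[6, 0, 0], [0, 10, -2], [0, -2, 4]].
Leading principal minors: 6, 60, 216.
All positive ⇒ H ≻ 0 ⇒ convex.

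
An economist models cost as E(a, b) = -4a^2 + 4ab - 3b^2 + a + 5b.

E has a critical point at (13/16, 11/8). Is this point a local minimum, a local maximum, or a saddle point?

local maximum

The Hessian of E is constant: H = [[-8, 4], [4, -6]].
det(H) = (-8)·(-6) − 4² = 32.
det(H) > 0 and tr(H) = -14 < 0, so H is negative definite and the point is a local maximum.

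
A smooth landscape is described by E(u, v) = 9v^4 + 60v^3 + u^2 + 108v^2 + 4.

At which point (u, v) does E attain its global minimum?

(0, 0)

E(u,v) separates as P(u) + Q(v) + 4, so its minimum is min P + min Q + 4.
P'(u) = 2u vanishes at u ∈ {0}; Q'(v) = 36v(v + 2)(v + 3) vanishes at v ∈ {-3, -2, 0}.
Local minima of P (where P''>0): P(0)=0. Local minima of Q: Q(-3)=81, Q(0)=0.
So the global minimum of E is P(0) + Q(0) + 4 = 0 + 0 + 4 = 4, attained at (0, 0).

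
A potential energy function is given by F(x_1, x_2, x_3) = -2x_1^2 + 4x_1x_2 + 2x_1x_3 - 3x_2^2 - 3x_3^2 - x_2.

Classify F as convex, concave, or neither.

concave

F is quadratic, so its Hessian is the constant matrix H = [[-4, 4, 2], [4, -6, 0], [2, 0, -6]].
Leading principal minors: -4, 8, -24.
Signs alternate −, +, − ⇒ H ≺ 0 ⇒ concave.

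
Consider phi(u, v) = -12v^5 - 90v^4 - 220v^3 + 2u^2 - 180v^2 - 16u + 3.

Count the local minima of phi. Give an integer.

phi separates as a function of u plus a function of v, so ∇phi=0 decouples.
∂phi/∂u = 4(u - 4) = 0 at u ∈ {4}; ∂phi/∂v = -60v(v + 1)(v + 2)(v + 3) = 0 at v ∈ {-3, -2, -1, 0}.
The Hessian is diagonal: diag(phi_uu, phi_vv). Second derivatives: phi_uu(4)=4; phi_vv(-3)=360, phi_vv(-2)=-120, phi_vv(-1)=120, phi_vv(0)=-360.
Local minima occur where both diagonal entries positive: (4, -3), (4, -1). Count: 2.

2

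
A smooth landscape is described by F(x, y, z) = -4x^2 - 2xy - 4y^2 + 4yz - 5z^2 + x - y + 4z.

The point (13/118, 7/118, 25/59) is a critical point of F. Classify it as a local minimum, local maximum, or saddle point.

The Hessian is constant: H = [[-8, -2, 0], [-2, -8, 4], [0, 4, -10]].
Leading principal minors: Δ₁ = -8, Δ₂ = 60, Δ₃ = -472.
The minors alternate sign starting negative (−, +, −), so H is negative definite: a local maximum.

local maximum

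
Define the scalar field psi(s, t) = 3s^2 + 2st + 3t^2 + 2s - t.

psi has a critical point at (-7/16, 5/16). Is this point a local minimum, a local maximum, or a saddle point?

The Hessian of psi is constant: H = [[6, 2], [2, 6]].
det(H) = 6·6 − 2² = 32.
det(H) > 0 and tr(H) = 12 > 0, so H is positive definite and the point is a local minimum.

local minimum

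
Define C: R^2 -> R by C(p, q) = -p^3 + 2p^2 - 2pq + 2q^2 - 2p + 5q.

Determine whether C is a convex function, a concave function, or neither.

The term -p^3 is cubic, so the Hessian is not constant.
∂²C/∂p² = -6p + 4, which takes both signs as p varies (negative for sufficiently large p). A diagonal entry of the Hessian changing sign means the Hessian is neither positive- nor negative-semidefinite on all of R^2.

neither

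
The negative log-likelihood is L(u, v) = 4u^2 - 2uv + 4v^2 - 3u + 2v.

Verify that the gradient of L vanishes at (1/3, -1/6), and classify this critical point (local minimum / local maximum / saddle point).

local minimum

∇L = (8u - 2v - 3, -2u + 8v + 2); substituting (1/3, -1/6) gives ∇L = (0, 0), so (1/3, -1/6) is indeed a critical point.
The Hessian of L is constant: H = [[8, -2], [-2, 8]].
det(H) = 8·8 − (-2)² = 60.
det(H) > 0 and tr(H) = 16 > 0, so H is positive definite and the point is a local minimum.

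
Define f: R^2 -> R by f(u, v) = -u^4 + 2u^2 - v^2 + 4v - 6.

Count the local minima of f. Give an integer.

0

f separates as a function of u plus a function of v, so ∇f=0 decouples.
∂f/∂u = -4u(u - 1)(u + 1) = 0 at u ∈ {-1, 0, 1}; ∂f/∂v = -2(v - 2) = 0 at v ∈ {2}.
The Hessian is diagonal: diag(f_uu, f_vv). Second derivatives: f_uu(-1)=-8, f_uu(0)=4, f_uu(1)=-8; f_vv(2)=-2.
Local minima occur where both diagonal entries positive: none. Count: 0.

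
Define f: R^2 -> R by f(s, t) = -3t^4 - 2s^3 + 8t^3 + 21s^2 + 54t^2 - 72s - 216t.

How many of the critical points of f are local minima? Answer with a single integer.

1

f separates as a function of s plus a function of t, so ∇f=0 decouples.
∂f/∂s = -6(s - 4)(s - 3) = 0 at s ∈ {3, 4}; ∂f/∂t = -12(t - 3)(t - 2)(t + 3) = 0 at t ∈ {-3, 2, 3}.
The Hessian is diagonal: diag(f_ss, f_tt). Second derivatives: f_ss(3)=6, f_ss(4)=-6; f_tt(-3)=-360, f_tt(2)=60, f_tt(3)=-72.
Local minima occur where both diagonal entries positive: (3, 2). Count: 1.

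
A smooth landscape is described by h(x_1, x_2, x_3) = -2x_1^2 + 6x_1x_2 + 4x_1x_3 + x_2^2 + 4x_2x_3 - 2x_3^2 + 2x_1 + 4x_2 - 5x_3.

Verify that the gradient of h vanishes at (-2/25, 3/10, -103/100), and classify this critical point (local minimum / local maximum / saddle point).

saddle point

∇h = (-4x_1 + 6x_2 + 4x_3 + 2, 6x_1 + 2x_2 + 4x_3 + 4, 4x_1 + 4x_2 - 4x_3 - 5); substituting (-2/25, 3/10, -103/100) gives ∇h = (0, 0, 0), so (-2/25, 3/10, -103/100) is indeed a critical point.
The Hessian is constant: H = [[-4, 6, 4], [6, 2, 4], [4, 4, -4]].
Leading principal minors: Δ₁ = -4, Δ₂ = -44, Δ₃ = 400.
The minors fit neither the all-positive nor the alternating-sign pattern, so H is indefinite: a saddle point.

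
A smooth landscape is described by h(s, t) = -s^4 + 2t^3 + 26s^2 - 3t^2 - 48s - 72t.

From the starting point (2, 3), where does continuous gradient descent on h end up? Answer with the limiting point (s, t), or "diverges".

h is separable, so gradient descent decouples: s follows -∂h/∂s, t follows -∂h/∂t.
∂h/∂s = -4(s - 3)(s - 1)(s + 4); at s=2 this is 24, so s decreases.
∂h/∂t = 6(t - 4)(t + 3); at t=3 this is -36, so t increases.
s converges to its nearest critical value 1 (a local min of the s-part); t converges to 4. The iterate converges to (1, 4).

(1, 4)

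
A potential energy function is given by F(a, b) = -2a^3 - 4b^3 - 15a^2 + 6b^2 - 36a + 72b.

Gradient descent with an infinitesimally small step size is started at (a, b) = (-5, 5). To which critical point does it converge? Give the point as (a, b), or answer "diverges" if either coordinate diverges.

diverges

F is separable, so gradient descent decouples: a follows -∂F/∂a, b follows -∂F/∂b.
∂F/∂a = -6(a + 2)(a + 3); at a=-5 this is -36, so a increases.
∂F/∂b = -12(b - 3)(b + 2); at b=5 this is -168, so b increases.
The b-coordinate has no critical point in that direction and runs off to infinity.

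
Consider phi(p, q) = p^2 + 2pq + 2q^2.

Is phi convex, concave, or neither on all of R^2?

phi is quadratic, so its Hessian is the constant matrix H = [[2, 2], [2, 4]].
det(H) = 4, tr(H) = 6.
det(H) > 0 and tr(H) > 0, so H is positive definite everywhere: convex.

convex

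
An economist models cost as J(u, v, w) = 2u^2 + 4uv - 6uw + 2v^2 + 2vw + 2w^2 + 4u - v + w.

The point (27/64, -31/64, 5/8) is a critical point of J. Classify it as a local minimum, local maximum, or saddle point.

The Hessian is constant: H = [[4, 4, -6], [4, 4, 2], [-6, 2, 4]].
Leading principal minors: Δ₁ = 4, Δ₂ = 0, Δ₃ = -256.
The minors fit neither the all-positive nor the alternating-sign pattern, so H is indefinite: a saddle point.

saddle point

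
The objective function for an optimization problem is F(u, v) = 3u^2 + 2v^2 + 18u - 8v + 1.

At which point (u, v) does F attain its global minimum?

(-3, 2)

F(u,v) separates as P(u) + Q(v) + 1, so its minimum is min P + min Q + 1.
P'(u) = 6u + 18 vanishes at u ∈ {-3}; Q'(v) = 4v - 8 vanishes at v ∈ {2}.
Local minima of P (where P''>0): P(-3)=-27. Local minima of Q: Q(2)=-8.
So the global minimum of F is P(-3) + Q(2) + 1 = -27 − 8 + 1 = -34, attained at (-3, 2).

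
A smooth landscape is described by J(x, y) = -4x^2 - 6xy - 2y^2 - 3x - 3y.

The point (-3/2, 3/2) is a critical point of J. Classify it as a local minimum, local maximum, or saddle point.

saddle point

The Hessian of J is constant: H = [[-8, -6], [-6, -4]].
det(H) = (-8)·(-4) − (-6)² = -4.
Since det(H) < 0, H is indefinite and the critical point is a saddle point.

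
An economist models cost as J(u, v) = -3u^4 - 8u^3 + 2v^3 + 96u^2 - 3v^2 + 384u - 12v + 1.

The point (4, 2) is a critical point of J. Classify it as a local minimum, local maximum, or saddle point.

The mixed partial ∂²J/∂u∂v is 0, so the Hessian at any point is diag(J_uu, J_vv) = diag(12(-3u^2 - 4u + 16), 6(2v - 1)).
At (4, 2): H = diag(-576, 18).
The eigenvalues have opposite signs, so H is indefinite: a saddle point.

saddle point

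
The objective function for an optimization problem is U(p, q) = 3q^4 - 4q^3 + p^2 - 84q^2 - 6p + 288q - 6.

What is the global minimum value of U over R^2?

-1487

U(p,q) separates as A(p) + B(q) − 6, so its minimum is min A + min B − 6.
A'(p) = 2p - 6 vanishes at p ∈ {3}; B'(q) = 12(q - 3)(q - 2)(q + 4) vanishes at q ∈ {-4, 2, 3}.
Local minima of A (where A''>0): A(3)=-9. Local minima of B: B(-4)=-1472, B(3)=243.
So the global minimum of U is A(3) + B(-4) − 6 = -9 − 1472 − 6 = -1487, attained at (3, -4).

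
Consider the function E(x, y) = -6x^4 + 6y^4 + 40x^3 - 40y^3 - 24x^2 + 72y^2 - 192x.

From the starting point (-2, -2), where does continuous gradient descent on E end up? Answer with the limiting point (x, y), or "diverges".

E is separable, so gradient descent decouples: x follows -∂E/∂x, y follows -∂E/∂y.
∂E/∂x = -24(x - 4)(x - 2)(x + 1); at x=-2 this is 576, so x decreases.
∂E/∂y = 24y(y - 3)(y - 2); at y=-2 this is -960, so y increases.
The x-coordinate has no critical point in that direction and runs off to infinity.

diverges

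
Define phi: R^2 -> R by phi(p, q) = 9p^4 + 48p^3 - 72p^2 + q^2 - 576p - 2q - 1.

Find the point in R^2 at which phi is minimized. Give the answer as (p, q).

phi(p,q) separates as A(p) + B(q) − 1, so its minimum is min A + min B − 1.
A'(p) = 36(p - 2)(p + 2)(p + 4) vanishes at p ∈ {-4, -2, 2}; B'(q) = 2q - 2 vanishes at q ∈ {1}.
Local minima of A (where A''>0): A(-4)=384, A(2)=-912. Local minima of B: B(1)=-1.
So the global minimum of phi is A(2) + B(1) − 1 = -912 − 1 − 1 = -914, attained at (2, 1).

(2, 1)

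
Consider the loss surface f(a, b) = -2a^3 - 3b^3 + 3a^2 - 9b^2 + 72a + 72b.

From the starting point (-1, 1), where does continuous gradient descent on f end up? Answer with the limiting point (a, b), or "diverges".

f is separable, so gradient descent decouples: a follows -∂f/∂a, b follows -∂f/∂b.
∂f/∂a = -6(a - 4)(a + 3); at a=-1 this is 60, so a decreases.
∂f/∂b = -9(b - 2)(b + 4); at b=1 this is 45, so b decreases.
a converges to its nearest critical value -3 (a local min of the a-part); b converges to -4. The iterate converges to (-3, -4).

(-3, -4)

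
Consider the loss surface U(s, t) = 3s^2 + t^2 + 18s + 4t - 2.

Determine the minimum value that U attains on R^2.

-33

U(s,t) separates as P(s) + Q(t) − 2, so its minimum is min P + min Q − 2.
P'(s) = 6s + 18 vanishes at s ∈ {-3}; Q'(t) = 2(t + 2) vanishes at t ∈ {-2}.
Local minima of P (where P''>0): P(-3)=-27. Local minima of Q: Q(-2)=-4.
So the global minimum of U is P(-3) + Q(-2) − 2 = -27 − 4 − 2 = -33, attained at (-3, -2).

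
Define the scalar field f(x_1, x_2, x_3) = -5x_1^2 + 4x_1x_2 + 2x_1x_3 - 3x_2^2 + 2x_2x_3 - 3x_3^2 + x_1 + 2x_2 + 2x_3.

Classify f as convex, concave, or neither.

concave

f is quadratic, so its Hessian is the constant matrix H = [[-10, 4, 2], [4, -6, 2], [2, 2, -6]].
Leading principal minors: -10, 44, -168.
Signs alternate −, +, − ⇒ H ≺ 0 ⇒ concave.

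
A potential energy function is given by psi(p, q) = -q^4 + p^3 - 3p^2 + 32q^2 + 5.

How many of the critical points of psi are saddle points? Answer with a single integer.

3

psi separates as a function of p plus a function of q, so ∇psi=0 decouples.
∂psi/∂p = 3p(p - 2) = 0 at p ∈ {0, 2}; ∂psi/∂q = -4q(q - 4)(q + 4) = 0 at q ∈ {-4, 0, 4}.
The Hessian is diagonal: diag(psi_pp, psi_qq). Second derivatives: psi_pp(0)=-6, psi_pp(2)=6; psi_qq(-4)=-128, psi_qq(0)=64, psi_qq(4)=-128.
Saddle points occur where the two diagonal entries have opposite signs: (0, 0), (2, -4), (2, 4). Count: 3.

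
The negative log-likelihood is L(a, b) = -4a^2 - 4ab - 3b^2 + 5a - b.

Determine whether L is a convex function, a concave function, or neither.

concave

L is quadratic, so its Hessian is the constant matrix H = [[-8, -4], [-4, -6]].
det(H) = 32, tr(H) = -14.
det(H) > 0 and tr(H) < 0, so H is negative definite everywhere: concave.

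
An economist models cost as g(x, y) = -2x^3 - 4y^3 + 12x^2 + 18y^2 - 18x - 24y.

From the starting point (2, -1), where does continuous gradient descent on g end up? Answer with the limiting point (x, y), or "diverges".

g is separable, so gradient descent decouples: x follows -∂g/∂x, y follows -∂g/∂y.
∂g/∂x = -6(x - 3)(x - 1); at x=2 this is 6, so x decreases.
∂g/∂y = -12(y - 2)(y - 1); at y=-1 this is -72, so y increases.
x converges to its nearest critical value 1 (a local min of the x-part); y converges to 1. The iterate converges to (1, 1).

(1, 1)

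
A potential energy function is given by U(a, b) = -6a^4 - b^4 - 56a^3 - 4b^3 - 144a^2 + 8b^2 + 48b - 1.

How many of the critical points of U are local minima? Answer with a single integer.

1

U separates as a function of a plus a function of b, so ∇U=0 decouples.
∂U/∂a = -24a(a + 3)(a + 4) = 0 at a ∈ {-4, -3, 0}; ∂U/∂b = -4(b - 2)(b + 2)(b + 3) = 0 at b ∈ {-3, -2, 2}.
The Hessian is diagonal: diag(U_aa, U_bb). Second derivatives: U_aa(-4)=-96, U_aa(-3)=72, U_aa(0)=-288; U_bb(-3)=-20, U_bb(-2)=16, U_bb(2)=-80.
Local minima occur where both diagonal entries positive: (-3, -2). Count: 1.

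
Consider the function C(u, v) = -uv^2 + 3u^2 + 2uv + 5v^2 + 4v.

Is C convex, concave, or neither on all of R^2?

The term -uv^2 is cubic, so the Hessian is not constant.
∂²C/∂v² = -2u + 10, which takes both signs as u varies (negative for sufficiently large u). A diagonal entry of the Hessian changing sign means the Hessian is neither positive- nor negative-semidefinite on all of R^2.

neither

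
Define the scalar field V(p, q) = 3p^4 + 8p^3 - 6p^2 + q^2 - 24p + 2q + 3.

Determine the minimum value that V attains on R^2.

-17

V(p,q) separates as A(p) + B(q) + 3, so its minimum is min A + min B + 3.
A'(p) = 12(p - 1)(p + 1)(p + 2) vanishes at p ∈ {-2, -1, 1}; B'(q) = 2q + 2 vanishes at q ∈ {-1}.
Local minima of A (where A''>0): A(-2)=8, A(1)=-19. Local minima of B: B(-1)=-1.
So the global minimum of V is A(1) + B(-1) + 3 = -19 − 1 + 3 = -17, attained at (1, -1).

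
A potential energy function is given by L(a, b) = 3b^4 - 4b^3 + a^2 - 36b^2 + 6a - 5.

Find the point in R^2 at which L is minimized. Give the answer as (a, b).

(-3, 3)

L(a,b) separates as P(a) + Q(b) − 5, so its minimum is min P + min Q − 5.
P'(a) = 2a + 6 vanishes at a ∈ {-3}; Q'(b) = 12b(b - 3)(b + 2) vanishes at b ∈ {-2, 0, 3}.
Local minima of P (where P''>0): P(-3)=-9. Local minima of Q: Q(-2)=-64, Q(3)=-189.
So the global minimum of L is P(-3) + Q(3) − 5 = -9 − 189 − 5 = -203, attained at (-3, 3).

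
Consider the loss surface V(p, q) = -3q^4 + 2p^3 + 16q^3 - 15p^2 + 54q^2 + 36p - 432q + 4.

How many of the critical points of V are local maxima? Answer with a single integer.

V separates as a function of p plus a function of q, so ∇V=0 decouples.
∂V/∂p = 6(p - 3)(p - 2) = 0 at p ∈ {2, 3}; ∂V/∂q = -12(q - 4)(q - 3)(q + 3) = 0 at q ∈ {-3, 3, 4}.
The Hessian is diagonal: diag(V_pp, V_qq). Second derivatives: V_pp(2)=-6, V_pp(3)=6; V_qq(-3)=-504, V_qq(3)=72, V_qq(4)=-84.
Local maxima occur where both diagonal entries negative: (2, -3), (2, 4). Count: 2.

2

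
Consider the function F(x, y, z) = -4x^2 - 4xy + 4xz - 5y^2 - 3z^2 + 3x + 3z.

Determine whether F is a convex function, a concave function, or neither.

concave

F is quadratic, so its Hessian is the constant matrix H = [[-8, -4, 4], [-4, -10, 0], [4, 0, -6]].
Leading principal minors: -8, 64, -224.
Signs alternate −, +, − ⇒ H ≺ 0 ⇒ concave.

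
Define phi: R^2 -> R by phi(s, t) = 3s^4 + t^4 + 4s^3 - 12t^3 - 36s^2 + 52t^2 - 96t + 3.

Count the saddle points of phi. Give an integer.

4

phi separates as a function of s plus a function of t, so ∇phi=0 decouples.
∂phi/∂s = 12s(s - 2)(s + 3) = 0 at s ∈ {-3, 0, 2}; ∂phi/∂t = 4(t - 4)(t - 3)(t - 2) = 0 at t ∈ {2, 3, 4}.
The Hessian is diagonal: diag(phi_ss, phi_tt). Second derivatives: phi_ss(-3)=180, phi_ss(0)=-72, phi_ss(2)=120; phi_tt(2)=8, phi_tt(3)=-4, phi_tt(4)=8.
Saddle points occur where the two diagonal entries have opposite signs: (-3, 3), (0, 2), (0, 4), (2, 3). Count: 4.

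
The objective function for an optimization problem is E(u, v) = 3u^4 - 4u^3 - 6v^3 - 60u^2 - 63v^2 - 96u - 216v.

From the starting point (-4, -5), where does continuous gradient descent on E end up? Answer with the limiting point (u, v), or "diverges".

E is separable, so gradient descent decouples: u follows -∂E/∂u, v follows -∂E/∂v.
∂E/∂u = 12(u - 4)(u + 1)(u + 2); at u=-4 this is -576, so u increases.
∂E/∂v = -18(v + 3)(v + 4); at v=-5 this is -36, so v increases.
u converges to its nearest critical value -2 (a local min of the u-part); v converges to -4. The iterate converges to (-2, -4).

(-2, -4)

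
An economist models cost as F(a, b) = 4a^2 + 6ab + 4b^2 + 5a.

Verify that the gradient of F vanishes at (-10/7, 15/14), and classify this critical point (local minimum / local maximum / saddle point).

local minimum

∇F = (8a + 6b + 5, 6a + 8b); substituting (-10/7, 15/14) gives ∇F = (0, 0), so (-10/7, 15/14) is indeed a critical point.
The Hessian of F is constant: H = [[8, 6], [6, 8]].
det(H) = 8·8 − 6² = 28.
det(H) > 0 and tr(H) = 16 > 0, so H is positive definite and the point is a local minimum.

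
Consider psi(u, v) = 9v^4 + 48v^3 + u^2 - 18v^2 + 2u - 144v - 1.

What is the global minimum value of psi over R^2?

-482

psi(u,v) separates as P(u) + Q(v) − 1, so its minimum is min P + min Q − 1.
P'(u) = 2u + 2 vanishes at u ∈ {-1}; Q'(v) = 36(v - 1)(v + 1)(v + 4) vanishes at v ∈ {-4, -1, 1}.
Local minima of P (where P''>0): P(-1)=-1. Local minima of Q: Q(-4)=-480, Q(1)=-105.
So the global minimum of psi is P(-1) + Q(-4) − 1 = -1 − 480 − 1 = -482, attained at (-1, -4).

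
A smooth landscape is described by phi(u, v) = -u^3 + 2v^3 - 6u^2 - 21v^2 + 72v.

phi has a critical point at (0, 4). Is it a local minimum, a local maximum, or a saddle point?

The mixed partial ∂²phi/∂u∂v is 0, so the Hessian at any point is diag(phi_uu, phi_vv) = diag(-6(u + 2), 6(2v - 7)).
At (0, 4): H = diag(-12, 6).
The eigenvalues have opposite signs, so H is indefinite: a saddle point.

saddle point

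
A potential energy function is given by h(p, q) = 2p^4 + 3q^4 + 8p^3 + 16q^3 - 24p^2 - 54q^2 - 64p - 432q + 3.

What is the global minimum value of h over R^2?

h(p,q) separates as A(p) + B(q) + 3, so its minimum is min A + min B + 3.
A'(p) = 8(p - 2)(p + 1)(p + 4) vanishes at p ∈ {-4, -1, 2}; B'(q) = 12(q - 3)(q + 3)(q + 4) vanishes at q ∈ {-4, -3, 3}.
Local minima of A (where A''>0): A(-4)=-128, A(2)=-128. Local minima of B: B(-4)=608, B(3)=-1107.
So the global minimum of h is A(-4) + B(3) + 3 = -128 − 1107 + 3 = -1232, attained at (-4, 3).

-1232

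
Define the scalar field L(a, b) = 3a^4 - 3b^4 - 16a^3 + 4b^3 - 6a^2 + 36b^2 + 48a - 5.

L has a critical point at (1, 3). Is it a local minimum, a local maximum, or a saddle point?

The mixed partial ∂²L/∂a∂b is 0, so the Hessian at any point is diag(L_aa, L_bb) = diag(12(3a^2 - 8a - 1), 12(-3b^2 + 2b + 6)).
At (1, 3): H = diag(-72, -180).
Both eigenvalues are negative, so H is negative definite: a local maximum.

local maximum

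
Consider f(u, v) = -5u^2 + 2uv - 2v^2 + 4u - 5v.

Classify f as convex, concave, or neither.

concave

f is quadratic, so its Hessian is the constant matrix H = [[-10, 2], [2, -4]].
det(H) = 36, tr(H) = -14.
det(H) > 0 and tr(H) < 0, so H is negative definite everywhere: concave.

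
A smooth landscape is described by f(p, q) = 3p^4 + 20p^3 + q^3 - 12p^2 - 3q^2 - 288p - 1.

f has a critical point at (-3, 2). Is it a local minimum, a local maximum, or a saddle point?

The mixed partial ∂²f/∂p∂q is 0, so the Hessian at any point is diag(f_pp, f_qq) = diag(12(3p^2 + 10p - 2), 6(q - 1)).
At (-3, 2): H = diag(-60, 6).
The eigenvalues have opposite signs, so H is indefinite: a saddle point.

saddle point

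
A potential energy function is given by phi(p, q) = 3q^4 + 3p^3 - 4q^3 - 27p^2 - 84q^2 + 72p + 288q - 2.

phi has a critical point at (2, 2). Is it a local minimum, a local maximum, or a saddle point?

local maximum

The mixed partial ∂²phi/∂p∂q is 0, so the Hessian at any point is diag(phi_pp, phi_qq) = diag(18(p - 3), 12(3q^2 - 2q - 14)).
At (2, 2): H = diag(-18, -72).
Both eigenvalues are negative, so H is negative definite: a local maximum.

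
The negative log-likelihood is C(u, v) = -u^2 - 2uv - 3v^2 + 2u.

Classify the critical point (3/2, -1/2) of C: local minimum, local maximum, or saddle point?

The Hessian of C is constant: H = [[-2, -2], [-2, -6]].
det(H) = (-2)·(-6) − (-2)² = 8.
det(H) > 0 and tr(H) = -8 < 0, so H is negative definite and the point is a local maximum.

local maximum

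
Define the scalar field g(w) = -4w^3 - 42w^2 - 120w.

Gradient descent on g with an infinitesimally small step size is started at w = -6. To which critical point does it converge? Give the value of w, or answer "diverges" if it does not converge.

g'(w) = -12(w + 2)(w + 5), so g'(-6) = -48.
Gradient descent moves in the -g' direction, i.e. w is increasing.
The nearest critical point in that direction is w = -5, where g'' = 36 > 0 (a local minimum). The iterate converges there.

-5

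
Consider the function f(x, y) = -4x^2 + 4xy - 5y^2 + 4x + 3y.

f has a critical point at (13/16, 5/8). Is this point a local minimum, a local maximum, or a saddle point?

local maximum

The Hessian of f is constant: H = [[-8, 4], [4, -10]].
det(H) = (-8)·(-10) − 4² = 64.
det(H) > 0 and tr(H) = -18 < 0, so H is negative definite and the point is a local maximum.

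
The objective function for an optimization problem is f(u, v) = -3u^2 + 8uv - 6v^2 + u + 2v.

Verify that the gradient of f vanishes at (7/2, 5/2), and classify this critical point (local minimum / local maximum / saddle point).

local maximum

∇f = (-6u + 8v + 1, 8u - 12v + 2); substituting (7/2, 5/2) gives ∇f = (0, 0), so (7/2, 5/2) is indeed a critical point.
The Hessian of f is constant: H = [[-6, 8], [8, -12]].
det(H) = (-6)·(-12) − 8² = 8.
det(H) > 0 and tr(H) = -18 < 0, so H is negative definite and the point is a local maximum.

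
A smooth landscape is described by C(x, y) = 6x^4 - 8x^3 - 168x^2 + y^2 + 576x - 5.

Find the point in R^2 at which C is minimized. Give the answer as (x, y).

(-4, 0)

C(x,y) separates as P(x) + Q(y) − 5, so its minimum is min P + min Q − 5.
P'(x) = 24(x - 3)(x - 2)(x + 4) vanishes at x ∈ {-4, 2, 3}; Q'(y) = 2y vanishes at y ∈ {0}.
Local minima of P (where P''>0): P(-4)=-2944, P(3)=486. Local minima of Q: Q(0)=0.
So the global minimum of C is P(-4) + Q(0) − 5 = -2944 + 0 − 5 = -2949, attained at (-4, 0).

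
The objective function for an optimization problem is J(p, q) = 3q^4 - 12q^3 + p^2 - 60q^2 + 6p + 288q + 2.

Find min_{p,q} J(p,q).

J(p,q) separates as A(p) + B(q) + 2, so its minimum is min A + min B + 2.
A'(p) = 2p + 6 vanishes at p ∈ {-3}; B'(q) = 12(q - 4)(q - 2)(q + 3) vanishes at q ∈ {-3, 2, 4}.
Local minima of A (where A''>0): A(-3)=-9. Local minima of B: B(-3)=-837, B(4)=192.
So the global minimum of J is A(-3) + B(-3) + 2 = -9 − 837 + 2 = -844, attained at (-3, -3).

-844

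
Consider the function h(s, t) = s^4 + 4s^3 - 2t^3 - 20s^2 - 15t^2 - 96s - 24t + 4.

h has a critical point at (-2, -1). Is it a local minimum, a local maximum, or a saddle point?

local maximum

The mixed partial ∂²h/∂s∂t is 0, so the Hessian at any point is diag(h_ss, h_tt) = diag(4(3s^2 + 6s - 10), -6(2t + 5)).
At (-2, -1): H = diag(-40, -18).
Both eigenvalues are negative, so H is negative definite: a local maximum.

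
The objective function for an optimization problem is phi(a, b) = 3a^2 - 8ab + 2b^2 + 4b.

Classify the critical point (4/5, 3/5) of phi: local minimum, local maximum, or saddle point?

saddle point

The Hessian of phi is constant: H = [[6, -8], [-8, 4]].
det(H) = 6·4 − (-8)² = -40.
Since det(H) < 0, H is indefinite and the critical point is a saddle point.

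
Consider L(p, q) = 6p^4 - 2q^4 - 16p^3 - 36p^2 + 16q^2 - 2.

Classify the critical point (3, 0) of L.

local minimum

The mixed partial ∂²L/∂p∂q is 0, so the Hessian at any point is diag(L_pp, L_qq) = diag(24(3p^2 - 4p - 3), 8(-3q^2 + 4)).
At (3, 0): H = diag(288, 32).
Both eigenvalues are positive, so H is positive definite: a local minimum.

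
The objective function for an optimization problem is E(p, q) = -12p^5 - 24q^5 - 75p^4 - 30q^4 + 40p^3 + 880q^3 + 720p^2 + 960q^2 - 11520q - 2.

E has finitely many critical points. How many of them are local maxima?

E separates as a function of p plus a function of q, so ∇E=0 decouples.
∂E/∂p = -60p(p - 2)(p + 3)(p + 4) = 0 at p ∈ {-4, -3, 0, 2}; ∂E/∂q = -120(q - 4)(q - 2)(q + 3)(q + 4) = 0 at q ∈ {-4, -3, 2, 4}.
The Hessian is diagonal: diag(E_pp, E_qq). Second derivatives: E_pp(-4)=1440, E_pp(-3)=-900, E_pp(0)=1440, E_pp(2)=-3600; E_qq(-4)=5760, E_qq(-3)=-4200, E_qq(2)=7200, E_qq(4)=-13440.
Local maxima occur where both diagonal entries negative: (-3, -3), (-3, 4), (2, -3), (2, 4). Count: 4.

4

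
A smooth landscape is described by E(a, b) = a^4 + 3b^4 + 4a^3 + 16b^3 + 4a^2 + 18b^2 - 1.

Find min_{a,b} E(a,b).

E(a,b) separates as P(a) + Q(b) − 1, so its minimum is min P + min Q − 1.
P'(a) = 4a(a + 1)(a + 2) vanishes at a ∈ {-2, -1, 0}; Q'(b) = 12b(b + 1)(b + 3) vanishes at b ∈ {-3, -1, 0}.
Local minima of P (where P''>0): P(-2)=0, P(0)=0. Local minima of Q: Q(-3)=-27, Q(0)=0.
So the global minimum of E is P(-2) + Q(-3) − 1 = 0 − 27 − 1 = -28, attained at (-2, -3).

-28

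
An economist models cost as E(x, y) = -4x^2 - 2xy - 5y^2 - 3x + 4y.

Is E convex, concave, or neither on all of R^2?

E is quadratic, so its Hessian is the constant matrix H = [[-8, -2], [-2, -10]].
det(H) = 76, tr(H) = -18.
det(H) > 0 and tr(H) < 0, so H is negative definite everywhere: concave.

concave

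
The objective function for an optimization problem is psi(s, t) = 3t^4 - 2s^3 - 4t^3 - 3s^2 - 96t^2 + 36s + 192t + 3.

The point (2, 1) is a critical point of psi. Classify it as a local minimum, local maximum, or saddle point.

The mixed partial ∂²psi/∂s∂t is 0, so the Hessian at any point is diag(psi_ss, psi_tt) = diag(-6(2s + 1), 12(3t^2 - 2t - 16)).
At (2, 1): H = diag(-30, -180).
Both eigenvalues are negative, so H is negative definite: a local maximum.

local maximum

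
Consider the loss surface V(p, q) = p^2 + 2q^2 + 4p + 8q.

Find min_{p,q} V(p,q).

V(p,q) separates as A(p) + B(q), so its minimum is min A + min B.
A'(p) = 2p + 4 vanishes at p ∈ {-2}; B'(q) = 4q + 8 vanishes at q ∈ {-2}.
Local minima of A (where A''>0): A(-2)=-4. Local minima of B: B(-2)=-8.
So the global minimum of V is A(-2) + B(-2) = -4 − 8 = -12, attained at (-2, -2).

-12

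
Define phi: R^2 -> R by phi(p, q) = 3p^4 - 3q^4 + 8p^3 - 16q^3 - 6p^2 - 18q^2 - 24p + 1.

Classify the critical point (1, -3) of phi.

saddle point

The mixed partial ∂²phi/∂p∂q is 0, so the Hessian at any point is diag(phi_pp, phi_qq) = diag(12(3p^2 + 4p - 1), -12(3q^2 + 8q + 3)).
At (1, -3): H = diag(72, -72).
The eigenvalues have opposite signs, so H is indefinite: a saddle point.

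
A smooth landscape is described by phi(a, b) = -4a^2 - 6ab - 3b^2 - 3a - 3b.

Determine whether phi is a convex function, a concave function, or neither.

phi is quadratic, so its Hessian is the constant matrix H = [[-8, -6], [-6, -6]].
det(H) = 12, tr(H) = -14.
det(H) > 0 and tr(H) < 0, so H is negative definite everywhere: concave.

concave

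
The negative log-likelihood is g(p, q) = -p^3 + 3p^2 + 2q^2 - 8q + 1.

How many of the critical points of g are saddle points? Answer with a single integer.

g separates as a function of p plus a function of q, so ∇g=0 decouples.
∂g/∂p = -3p(p - 2) = 0 at p ∈ {0, 2}; ∂g/∂q = 4(q - 2) = 0 at q ∈ {2}.
The Hessian is diagonal: diag(g_pp, g_qq). Second derivatives: g_pp(0)=6, g_pp(2)=-6; g_qq(2)=4.
Saddle points occur where the two diagonal entries have opposite signs: (2, 2). Count: 1.

1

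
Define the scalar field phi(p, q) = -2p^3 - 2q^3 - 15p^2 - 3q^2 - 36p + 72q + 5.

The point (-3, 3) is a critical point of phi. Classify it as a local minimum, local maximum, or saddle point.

saddle point

The mixed partial ∂²phi/∂p∂q is 0, so the Hessian at any point is diag(phi_pp, phi_qq) = diag(-6(2p + 5), -6(2q + 1)).
At (-3, 3): H = diag(6, -42).
The eigenvalues have opposite signs, so H is indefinite: a saddle point.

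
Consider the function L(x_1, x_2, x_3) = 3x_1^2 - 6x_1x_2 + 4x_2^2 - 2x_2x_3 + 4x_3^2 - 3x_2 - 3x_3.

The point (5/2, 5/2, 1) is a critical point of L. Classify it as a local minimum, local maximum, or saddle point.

The Hessian is constant: H = [[6, -6, 0], [-6, 8, -2], [0, -2, 8]].
Leading principal minors: Δ₁ = 6, Δ₂ = 12, Δ₃ = 72.
All leading minors are positive, so H is positive definite: a local minimum.

local minimum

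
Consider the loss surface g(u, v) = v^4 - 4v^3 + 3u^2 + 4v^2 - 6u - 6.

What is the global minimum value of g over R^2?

-9

g(u,v) separates as P(u) + Q(v) − 6, so its minimum is min P + min Q − 6.
P'(u) = 6u - 6 vanishes at u ∈ {1}; Q'(v) = 4v(v - 2)(v - 1) vanishes at v ∈ {0, 1, 2}.
Local minima of P (where P''>0): P(1)=-3. Local minima of Q: Q(0)=0, Q(2)=0.
So the global minimum of g is P(1) + Q(0) − 6 = -3 + 0 − 6 = -9, attained at (1, 0).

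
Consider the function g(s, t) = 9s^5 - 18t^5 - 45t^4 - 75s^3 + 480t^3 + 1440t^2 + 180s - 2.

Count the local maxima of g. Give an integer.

g separates as a function of s plus a function of t, so ∇g=0 decouples.
∂g/∂s = 45(s - 2)(s - 1)(s + 1)(s + 2) = 0 at s ∈ {-2, -1, 1, 2}; ∂g/∂t = -90t(t - 4)(t + 2)(t + 4) = 0 at t ∈ {-4, -2, 0, 4}.
The Hessian is diagonal: diag(g_ss, g_tt). Second derivatives: g_ss(-2)=-540, g_ss(-1)=270, g_ss(1)=-270, g_ss(2)=540; g_tt(-4)=5760, g_tt(-2)=-2160, g_tt(0)=2880, g_tt(4)=-17280.
Local maxima occur where both diagonal entries negative: (-2, -2), (-2, 4), (1, -2), (1, 4). Count: 4.

4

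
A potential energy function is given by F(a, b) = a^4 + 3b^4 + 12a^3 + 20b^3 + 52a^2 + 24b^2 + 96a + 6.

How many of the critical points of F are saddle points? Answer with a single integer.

F separates as a function of a plus a function of b, so ∇F=0 decouples.
∂F/∂a = 4(a + 2)(a + 3)(a + 4) = 0 at a ∈ {-4, -3, -2}; ∂F/∂b = 12b(b + 1)(b + 4) = 0 at b ∈ {-4, -1, 0}.
The Hessian is diagonal: diag(F_aa, F_bb). Second derivatives: F_aa(-4)=8, F_aa(-3)=-4, F_aa(-2)=8; F_bb(-4)=144, F_bb(-1)=-36, F_bb(0)=48.
Saddle points occur where the two diagonal entries have opposite signs: (-4, -1), (-3, -4), (-3, 0), (-2, -1). Count: 4.

4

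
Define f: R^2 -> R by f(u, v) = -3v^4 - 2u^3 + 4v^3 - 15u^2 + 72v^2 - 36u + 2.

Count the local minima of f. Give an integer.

f separates as a function of u plus a function of v, so ∇f=0 decouples.
∂f/∂u = -6(u + 2)(u + 3) = 0 at u ∈ {-3, -2}; ∂f/∂v = -12v(v - 4)(v + 3) = 0 at v ∈ {-3, 0, 4}.
The Hessian is diagonal: diag(f_uu, f_vv). Second derivatives: f_uu(-3)=6, f_uu(-2)=-6; f_vv(-3)=-252, f_vv(0)=144, f_vv(4)=-336.
Local minima occur where both diagonal entries positive: (-3, 0). Count: 1.

1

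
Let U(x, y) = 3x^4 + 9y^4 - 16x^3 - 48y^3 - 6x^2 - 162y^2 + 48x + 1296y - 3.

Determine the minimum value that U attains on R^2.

U(x,y) separates as P(x) + Q(y) − 3, so its minimum is min P + min Q − 3.
P'(x) = 12(x - 4)(x - 1)(x + 1) vanishes at x ∈ {-1, 1, 4}; Q'(y) = 36(y - 4)(y - 3)(y + 3) vanishes at y ∈ {-3, 3, 4}.
Local minima of P (where P''>0): P(-1)=-35, P(4)=-160. Local minima of Q: Q(-3)=-3321, Q(4)=1824.
So the global minimum of U is P(4) + Q(-3) − 3 = -160 − 3321 − 3 = -3484, attained at (4, -3).

-3484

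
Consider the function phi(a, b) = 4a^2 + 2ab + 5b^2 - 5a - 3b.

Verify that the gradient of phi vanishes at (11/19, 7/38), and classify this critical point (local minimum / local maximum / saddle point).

∇phi = (8a + 2b - 5, 2a + 10b - 3); substituting (11/19, 7/38) gives ∇phi = (0, 0), so (11/19, 7/38) is indeed a critical point.
The Hessian of phi is constant: H = [[8, 2], [2, 10]].
det(H) = 8·10 − 2² = 76.
det(H) > 0 and tr(H) = 18 > 0, so H is positive definite and the point is a local minimum.

local minimum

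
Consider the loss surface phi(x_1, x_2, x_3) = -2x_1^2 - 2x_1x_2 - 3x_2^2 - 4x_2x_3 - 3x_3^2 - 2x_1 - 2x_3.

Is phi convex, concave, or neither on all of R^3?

phi is quadratic, so its Hessian is the constant matrix H = [[-4, -2, 0], [-2, -6, -4], [0, -4, -6]].
Leading principal minors: -4, 20, -56.
Signs alternate −, +, − ⇒ H ≺ 0 ⇒ concave.

concave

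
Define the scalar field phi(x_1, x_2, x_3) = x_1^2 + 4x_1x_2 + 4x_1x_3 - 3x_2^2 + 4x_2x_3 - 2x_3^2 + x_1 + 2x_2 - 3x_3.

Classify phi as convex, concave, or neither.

phi is quadratic, so its Hessian is the constant matrix H = [[2, 4, 4], [4, -6, 4], [4, 4, -4]].
Leading principal minors: 2, -28, 304.
Neither pattern holds ⇒ H is indefinite ⇒ neither convex nor concave.

neither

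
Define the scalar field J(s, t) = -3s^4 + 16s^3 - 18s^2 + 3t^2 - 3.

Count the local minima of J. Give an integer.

J separates as a function of s plus a function of t, so ∇J=0 decouples.
∂J/∂s = -12s(s - 3)(s - 1) = 0 at s ∈ {0, 1, 3}; ∂J/∂t = 6t = 0 at t ∈ {0}.
The Hessian is diagonal: diag(J_ss, J_tt). Second derivatives: J_ss(0)=-36, J_ss(1)=24, J_ss(3)=-72; J_tt(0)=6.
Local minima occur where both diagonal entries positive: (1, 0). Count: 1.

1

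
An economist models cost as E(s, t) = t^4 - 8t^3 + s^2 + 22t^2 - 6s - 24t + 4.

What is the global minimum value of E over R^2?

E(s,t) separates as P(s) + Q(t) + 4, so its minimum is min P + min Q + 4.
P'(s) = 2s - 6 vanishes at s ∈ {3}; Q'(t) = 4(t - 3)(t - 2)(t - 1) vanishes at t ∈ {1, 2, 3}.
Local minima of P (where P''>0): P(3)=-9. Local minima of Q: Q(1)=-9, Q(3)=-9.
So the global minimum of E is P(3) + Q(1) + 4 = -9 − 9 + 4 = -14, attained at (3, 1).

-14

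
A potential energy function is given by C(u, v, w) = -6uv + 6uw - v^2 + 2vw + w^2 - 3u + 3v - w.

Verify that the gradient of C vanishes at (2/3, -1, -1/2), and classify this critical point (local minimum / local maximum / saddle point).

saddle point

∇C = (-6v + 6w - 3, -6u - 2v + 2w + 3, 6u + 2v + 2w - 1); substituting (2/3, -1, -1/2) gives ∇C = (0, 0, 0), so (2/3, -1, -1/2) is indeed a critical point.
The Hessian is constant: H = [[0, -6, 6], [-6, -2, 2], [6, 2, 2]].
Leading principal minors: Δ₁ = 0, Δ₂ = -36, Δ₃ = -144.
The minors fit neither the all-positive nor the alternating-sign pattern, so H is indefinite: a saddle point.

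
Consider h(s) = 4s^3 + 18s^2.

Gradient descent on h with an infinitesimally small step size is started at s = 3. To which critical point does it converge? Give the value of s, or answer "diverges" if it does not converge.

0

h'(s) = 12s(s + 3), so h'(3) = 216.
Gradient descent moves in the -h' direction, i.e. s is decreasing.
The nearest critical point in that direction is s = 0, where h'' = 36 > 0 (a local minimum). The iterate converges there.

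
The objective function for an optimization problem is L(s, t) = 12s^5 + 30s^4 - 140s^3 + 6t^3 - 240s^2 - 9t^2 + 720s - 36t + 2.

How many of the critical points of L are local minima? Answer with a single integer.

L separates as a function of s plus a function of t, so ∇L=0 decouples.
∂L/∂s = 60(s - 2)(s - 1)(s + 2)(s + 3) = 0 at s ∈ {-3, -2, 1, 2}; ∂L/∂t = 18(t - 2)(t + 1) = 0 at t ∈ {-1, 2}.
The Hessian is diagonal: diag(L_ss, L_tt). Second derivatives: L_ss(-3)=-1200, L_ss(-2)=720, L_ss(1)=-720, L_ss(2)=1200; L_tt(-1)=-54, L_tt(2)=54.
Local minima occur where both diagonal entries positive: (-2, 2), (2, 2). Count: 2.

2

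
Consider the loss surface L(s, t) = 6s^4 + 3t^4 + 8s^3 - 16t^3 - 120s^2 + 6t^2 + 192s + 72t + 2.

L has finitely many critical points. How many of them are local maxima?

L separates as a function of s plus a function of t, so ∇L=0 decouples.
∂L/∂s = 24(s - 2)(s - 1)(s + 4) = 0 at s ∈ {-4, 1, 2}; ∂L/∂t = 12(t - 3)(t - 2)(t + 1) = 0 at t ∈ {-1, 2, 3}.
The Hessian is diagonal: diag(L_ss, L_tt). Second derivatives: L_ss(-4)=720, L_ss(1)=-120, L_ss(2)=144; L_tt(-1)=144, L_tt(2)=-36, L_tt(3)=48.
Local maxima occur where both diagonal entries negative: (1, 2). Count: 1.

1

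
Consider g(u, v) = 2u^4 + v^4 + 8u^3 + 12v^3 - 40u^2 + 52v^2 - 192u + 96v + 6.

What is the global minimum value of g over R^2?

g(u,v) separates as P(u) + Q(v) + 6, so its minimum is min P + min Q + 6.
P'(u) = 8(u - 3)(u + 2)(u + 4) vanishes at u ∈ {-4, -2, 3}; Q'(v) = 4(v + 2)(v + 3)(v + 4) vanishes at v ∈ {-4, -3, -2}.
Local minima of P (where P''>0): P(-4)=128, P(3)=-558. Local minima of Q: Q(-4)=-64, Q(-2)=-64.
So the global minimum of g is P(3) + Q(-4) + 6 = -558 − 64 + 6 = -616, attained at (3, -4).

-616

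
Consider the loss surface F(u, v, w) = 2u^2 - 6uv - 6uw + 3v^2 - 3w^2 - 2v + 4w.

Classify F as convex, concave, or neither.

F is quadratic, so its Hessian is the constant matrix H = [[4, -6, -6], [-6, 6, 0], [-6, 0, -6]].
Leading principal minors: 4, -12, -144.
Neither pattern holds ⇒ H is indefinite ⇒ neither convex nor concave.

neither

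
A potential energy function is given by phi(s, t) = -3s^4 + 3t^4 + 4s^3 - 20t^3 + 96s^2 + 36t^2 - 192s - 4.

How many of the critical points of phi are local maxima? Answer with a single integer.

phi separates as a function of s plus a function of t, so ∇phi=0 decouples.
∂phi/∂s = -12(s - 4)(s - 1)(s + 4) = 0 at s ∈ {-4, 1, 4}; ∂phi/∂t = 12t(t - 3)(t - 2) = 0 at t ∈ {0, 2, 3}.
The Hessian is diagonal: diag(phi_ss, phi_tt). Second derivatives: phi_ss(-4)=-480, phi_ss(1)=180, phi_ss(4)=-288; phi_tt(0)=72, phi_tt(2)=-24, phi_tt(3)=36.
Local maxima occur where both diagonal entries negative: (-4, 2), (4, 2). Count: 2.

2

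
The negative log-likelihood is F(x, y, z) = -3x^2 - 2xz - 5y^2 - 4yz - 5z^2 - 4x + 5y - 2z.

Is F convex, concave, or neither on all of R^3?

F is quadratic, so its Hessian is the constant matrix H = [[-6, 0, -2], [0, -10, -4], [-2, -4, -10]].
Leading principal minors: -6, 60, -464.
Signs alternate −, +, − ⇒ H ≺ 0 ⇒ concave.

concave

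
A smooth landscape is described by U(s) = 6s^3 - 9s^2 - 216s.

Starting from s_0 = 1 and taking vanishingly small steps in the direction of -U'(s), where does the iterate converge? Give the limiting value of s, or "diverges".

4

U'(s) = 18(s - 4)(s + 3), so U'(1) = -216.
Gradient descent moves in the -U' direction, i.e. s is increasing.
The nearest critical point in that direction is s = 4, where U'' = 126 > 0 (a local minimum). The iterate converges there.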